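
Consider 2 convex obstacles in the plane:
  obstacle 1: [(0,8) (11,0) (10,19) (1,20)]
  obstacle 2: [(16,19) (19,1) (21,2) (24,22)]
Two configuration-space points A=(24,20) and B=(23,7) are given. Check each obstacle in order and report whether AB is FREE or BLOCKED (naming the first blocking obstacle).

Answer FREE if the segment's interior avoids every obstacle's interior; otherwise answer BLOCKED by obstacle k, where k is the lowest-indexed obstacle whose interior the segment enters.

Obstacle 1 [(0,8) (11,0) (10,19) (1,20)]:
  edge (0,8)–(11,0): clear
  edge (11,0)–(10,19): clear
  edge (10,19)–(1,20): clear
  edge (1,20)–(0,8): clear
  midpoint (47/2,27/2) outside
  → clear
Obstacle 2 [(16,19) (19,1) (21,2) (24,22)]:
  edge (16,19)–(19,1): clear
  edge (19,1)–(21,2): clear
  edge (21,2)–(24,22): clear
  edge (24,22)–(16,19): clear
  midpoint (47/2,27/2) outside
  → clear

FREE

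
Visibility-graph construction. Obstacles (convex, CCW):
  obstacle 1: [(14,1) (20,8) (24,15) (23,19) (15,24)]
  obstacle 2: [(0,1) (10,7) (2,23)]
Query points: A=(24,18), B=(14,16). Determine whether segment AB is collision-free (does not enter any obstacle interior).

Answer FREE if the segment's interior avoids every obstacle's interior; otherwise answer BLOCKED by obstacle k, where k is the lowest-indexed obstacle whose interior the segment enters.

BLOCKED by obstacle 1

Obstacle 1 [(14,1) (20,8) (24,15) (23,19) (15,24)]:
  edge (14,1)–(20,8): clear
  edge (20,8)–(24,15): clear
  edge (24,15)–(23,19): crosses AB
  edge (23,19)–(15,24): clear
  edge (15,24)–(14,1): crosses AB
  → BLOCKED
Obstacle 2 [(0,1) (10,7) (2,23)]:
  edge (0,1)–(10,7): clear
  edge (10,7)–(2,23): clear
  edge (2,23)–(0,1): clear
  midpoint (19,17) outside
  → clear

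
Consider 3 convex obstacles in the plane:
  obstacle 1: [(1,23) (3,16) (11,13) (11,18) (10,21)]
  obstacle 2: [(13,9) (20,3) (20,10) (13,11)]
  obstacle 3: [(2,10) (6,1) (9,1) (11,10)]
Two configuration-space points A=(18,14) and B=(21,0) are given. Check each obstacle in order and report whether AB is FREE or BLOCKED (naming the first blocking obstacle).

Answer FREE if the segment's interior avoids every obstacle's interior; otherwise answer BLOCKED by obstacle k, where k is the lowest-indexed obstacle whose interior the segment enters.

BLOCKED by obstacle 2

Obstacle 1 [(1,23) (3,16) (11,13) (11,18) (10,21)]:
  edge (1,23)–(3,16): clear
  edge (3,16)–(11,13): clear
  edge (11,13)–(11,18): clear
  edge (11,18)–(10,21): clear
  edge (10,21)–(1,23): clear
  midpoint (39/2,7) outside
  → clear
Obstacle 2 [(13,9) (20,3) (20,10) (13,11)]:
  edge (13,9)–(20,3): clear
  edge (20,3)–(20,10): crosses AB
  edge (20,10)–(13,11): crosses AB
  edge (13,11)–(13,9): clear
  → BLOCKED
Obstacle 3 [(2,10) (6,1) (9,1) (11,10)]:
  edge (2,10)–(6,1): clear
  edge (6,1)–(9,1): clear
  edge (9,1)–(11,10): clear
  edge (11,10)–(2,10): clear
  midpoint (39/2,7) outside
  → clear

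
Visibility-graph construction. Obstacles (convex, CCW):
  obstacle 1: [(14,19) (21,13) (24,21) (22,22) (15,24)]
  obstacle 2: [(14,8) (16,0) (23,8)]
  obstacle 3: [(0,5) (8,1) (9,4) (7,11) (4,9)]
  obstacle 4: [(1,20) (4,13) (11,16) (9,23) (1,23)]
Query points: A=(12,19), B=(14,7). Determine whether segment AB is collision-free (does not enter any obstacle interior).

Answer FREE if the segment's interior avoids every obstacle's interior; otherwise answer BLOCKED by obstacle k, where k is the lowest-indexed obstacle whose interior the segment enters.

Obstacle 1 [(14,19) (21,13) (24,21) (22,22) (15,24)]:
  edge (14,19)–(21,13): clear
  edge (21,13)–(24,21): clear
  edge (24,21)–(22,22): clear
  edge (22,22)–(15,24): clear
  edge (15,24)–(14,19): clear
  midpoint (13,13) outside
  → clear
Obstacle 2 [(14,8) (16,0) (23,8)]:
  edge (14,8)–(16,0): clear
  edge (16,0)–(23,8): clear
  edge (23,8)–(14,8): clear
  midpoint (13,13) outside
  → clear
Obstacle 3 [(0,5) (8,1) (9,4) (7,11) (4,9)]:
  edge (0,5)–(8,1): clear
  edge (8,1)–(9,4): clear
  edge (9,4)–(7,11): clear
  edge (7,11)–(4,9): clear
  edge (4,9)–(0,5): clear
  midpoint (13,13) outside
  → clear
Obstacle 4 [(1,20) (4,13) (11,16) (9,23) (1,23)]:
  edge (1,20)–(4,13): clear
  edge (4,13)–(11,16): clear
  edge (11,16)–(9,23): clear
  edge (9,23)–(1,23): clear
  edge (1,23)–(1,20): clear
  midpoint (13,13) outside
  → clear

FREE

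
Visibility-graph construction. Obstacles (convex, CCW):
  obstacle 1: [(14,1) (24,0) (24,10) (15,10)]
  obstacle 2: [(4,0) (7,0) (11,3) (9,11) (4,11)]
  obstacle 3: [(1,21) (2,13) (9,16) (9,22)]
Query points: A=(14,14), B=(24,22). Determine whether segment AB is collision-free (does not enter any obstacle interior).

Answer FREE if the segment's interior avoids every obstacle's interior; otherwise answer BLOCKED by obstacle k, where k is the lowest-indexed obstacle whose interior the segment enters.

Obstacle 1 [(14,1) (24,0) (24,10) (15,10)]:
  edge (14,1)–(24,0): clear
  edge (24,0)–(24,10): clear
  edge (24,10)–(15,10): clear
  edge (15,10)–(14,1): clear
  midpoint (19,18) outside
  → clear
Obstacle 2 [(4,0) (7,0) (11,3) (9,11) (4,11)]:
  edge (4,0)–(7,0): clear
  edge (7,0)–(11,3): clear
  edge (11,3)–(9,11): clear
  edge (9,11)–(4,11): clear
  edge (4,11)–(4,0): clear
  midpoint (19,18) outside
  → clear
Obstacle 3 [(1,21) (2,13) (9,16) (9,22)]:
  edge (1,21)–(2,13): clear
  edge (2,13)–(9,16): clear
  edge (9,16)–(9,22): clear
  edge (9,22)–(1,21): clear
  midpoint (19,18) outside
  → clear

FREE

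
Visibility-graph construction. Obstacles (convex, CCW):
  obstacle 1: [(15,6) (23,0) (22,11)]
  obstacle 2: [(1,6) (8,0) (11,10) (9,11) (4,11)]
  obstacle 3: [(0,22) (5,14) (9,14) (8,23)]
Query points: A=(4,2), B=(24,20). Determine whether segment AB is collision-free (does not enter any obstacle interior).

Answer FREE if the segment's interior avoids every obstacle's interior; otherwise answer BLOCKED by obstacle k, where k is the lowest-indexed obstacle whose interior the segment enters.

BLOCKED by obstacle 2

Obstacle 1 [(15,6) (23,0) (22,11)]:
  edge (15,6)–(23,0): clear
  edge (23,0)–(22,11): clear
  edge (22,11)–(15,6): clear
  midpoint (14,11) outside
  → clear
Obstacle 2 [(1,6) (8,0) (11,10) (9,11) (4,11)]:
  edge (1,6)–(8,0): crosses AB
  edge (8,0)–(11,10): crosses AB
  edge (11,10)–(9,11): clear
  edge (9,11)–(4,11): clear
  edge (4,11)–(1,6): clear
  → BLOCKED
Obstacle 3 [(0,22) (5,14) (9,14) (8,23)]:
  edge (0,22)–(5,14): clear
  edge (5,14)–(9,14): clear
  edge (9,14)–(8,23): clear
  edge (8,23)–(0,22): clear
  midpoint (14,11) outside
  → clear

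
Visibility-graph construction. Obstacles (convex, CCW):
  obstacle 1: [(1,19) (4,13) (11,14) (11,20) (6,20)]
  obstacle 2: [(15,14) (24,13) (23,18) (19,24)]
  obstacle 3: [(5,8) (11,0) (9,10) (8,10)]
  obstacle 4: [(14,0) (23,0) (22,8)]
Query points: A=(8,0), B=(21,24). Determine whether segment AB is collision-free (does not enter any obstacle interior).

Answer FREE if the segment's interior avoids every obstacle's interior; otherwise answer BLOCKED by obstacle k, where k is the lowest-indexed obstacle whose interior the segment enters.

BLOCKED by obstacle 2

Obstacle 1 [(1,19) (4,13) (11,14) (11,20) (6,20)]:
  edge (1,19)–(4,13): clear
  edge (4,13)–(11,14): clear
  edge (11,14)–(11,20): clear
  edge (11,20)–(6,20): clear
  edge (6,20)–(1,19): clear
  midpoint (29/2,12) outside
  → clear
Obstacle 2 [(15,14) (24,13) (23,18) (19,24)]:
  edge (15,14)–(24,13): crosses AB
  edge (24,13)–(23,18): clear
  edge (23,18)–(19,24): crosses AB
  edge (19,24)–(15,14): clear
  → BLOCKED
Obstacle 3 [(5,8) (11,0) (9,10) (8,10)]:
  edge (5,8)–(11,0): crosses AB
  edge (11,0)–(9,10): crosses AB
  edge (9,10)–(8,10): clear
  edge (8,10)–(5,8): clear
  → BLOCKED
Obstacle 4 [(14,0) (23,0) (22,8)]:
  edge (14,0)–(23,0): clear
  edge (23,0)–(22,8): clear
  edge (22,8)–(14,0): clear
  midpoint (29/2,12) outside
  → clear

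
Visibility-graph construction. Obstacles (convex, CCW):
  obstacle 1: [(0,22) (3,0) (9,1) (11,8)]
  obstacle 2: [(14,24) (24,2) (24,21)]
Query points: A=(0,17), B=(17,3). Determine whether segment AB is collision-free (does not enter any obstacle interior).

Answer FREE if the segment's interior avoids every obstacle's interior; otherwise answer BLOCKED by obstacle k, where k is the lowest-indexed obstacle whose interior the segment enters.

BLOCKED by obstacle 1

Obstacle 1 [(0,22) (3,0) (9,1) (11,8)]:
  edge (0,22)–(3,0): crosses AB
  edge (3,0)–(9,1): clear
  edge (9,1)–(11,8): crosses AB
  edge (11,8)–(0,22): clear
  → BLOCKED
Obstacle 2 [(14,24) (24,2) (24,21)]:
  edge (14,24)–(24,2): clear
  edge (24,2)–(24,21): clear
  edge (24,21)–(14,24): clear
  midpoint (17/2,10) outside
  → clear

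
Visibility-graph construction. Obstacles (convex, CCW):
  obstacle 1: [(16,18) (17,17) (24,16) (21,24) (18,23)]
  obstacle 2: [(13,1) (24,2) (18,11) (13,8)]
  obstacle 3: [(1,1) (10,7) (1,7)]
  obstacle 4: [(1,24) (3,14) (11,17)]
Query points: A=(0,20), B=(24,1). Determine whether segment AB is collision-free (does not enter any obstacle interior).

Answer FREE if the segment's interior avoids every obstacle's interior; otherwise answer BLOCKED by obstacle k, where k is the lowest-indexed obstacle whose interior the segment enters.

BLOCKED by obstacle 2

Obstacle 1 [(16,18) (17,17) (24,16) (21,24) (18,23)]:
  edge (16,18)–(17,17): clear
  edge (17,17)–(24,16): clear
  edge (24,16)–(21,24): clear
  edge (21,24)–(18,23): clear
  edge (18,23)–(16,18): clear
  midpoint (12,21/2) outside
  → clear
Obstacle 2 [(13,1) (24,2) (18,11) (13,8)]:
  edge (13,1)–(24,2): crosses AB
  edge (24,2)–(18,11): clear
  edge (18,11)–(13,8): crosses AB
  edge (13,8)–(13,1): clear
  → BLOCKED
Obstacle 3 [(1,1) (10,7) (1,7)]:
  edge (1,1)–(10,7): clear
  edge (10,7)–(1,7): clear
  edge (1,7)–(1,1): clear
  midpoint (12,21/2) outside
  → clear
Obstacle 4 [(1,24) (3,14) (11,17)]:
  edge (1,24)–(3,14): crosses AB
  edge (3,14)–(11,17): crosses AB
  edge (11,17)–(1,24): clear
  → BLOCKED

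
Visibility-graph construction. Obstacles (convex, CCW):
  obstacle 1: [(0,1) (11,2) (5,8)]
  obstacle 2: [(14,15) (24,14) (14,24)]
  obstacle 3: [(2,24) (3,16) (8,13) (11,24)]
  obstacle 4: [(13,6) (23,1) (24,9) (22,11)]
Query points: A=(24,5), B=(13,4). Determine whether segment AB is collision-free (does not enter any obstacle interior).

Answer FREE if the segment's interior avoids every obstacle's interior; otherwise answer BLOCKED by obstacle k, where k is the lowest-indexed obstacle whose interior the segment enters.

BLOCKED by obstacle 4

Obstacle 1 [(0,1) (11,2) (5,8)]:
  edge (0,1)–(11,2): clear
  edge (11,2)–(5,8): clear
  edge (5,8)–(0,1): clear
  midpoint (37/2,9/2) outside
  → clear
Obstacle 2 [(14,15) (24,14) (14,24)]:
  edge (14,15)–(24,14): clear
  edge (24,14)–(14,24): clear
  edge (14,24)–(14,15): clear
  midpoint (37/2,9/2) outside
  → clear
Obstacle 3 [(2,24) (3,16) (8,13) (11,24)]:
  edge (2,24)–(3,16): clear
  edge (3,16)–(8,13): clear
  edge (8,13)–(11,24): clear
  edge (11,24)–(2,24): clear
  midpoint (37/2,9/2) outside
  → clear
Obstacle 4 [(13,6) (23,1) (24,9) (22,11)]:
  edge (13,6)–(23,1): crosses AB
  edge (23,1)–(24,9): crosses AB
  edge (24,9)–(22,11): clear
  edge (22,11)–(13,6): clear
  → BLOCKED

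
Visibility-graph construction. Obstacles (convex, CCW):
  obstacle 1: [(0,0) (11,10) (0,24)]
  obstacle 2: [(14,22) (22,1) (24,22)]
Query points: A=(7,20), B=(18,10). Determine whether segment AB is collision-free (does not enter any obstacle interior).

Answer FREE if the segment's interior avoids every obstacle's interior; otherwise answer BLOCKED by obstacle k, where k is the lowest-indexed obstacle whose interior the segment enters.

FREE

Obstacle 1 [(0,0) (11,10) (0,24)]:
  edge (0,0)–(11,10): clear
  edge (11,10)–(0,24): clear
  edge (0,24)–(0,0): clear
  midpoint (25/2,15) outside
  → clear
Obstacle 2 [(14,22) (22,1) (24,22)]:
  edge (14,22)–(22,1): clear
  edge (22,1)–(24,22): clear
  edge (24,22)–(14,22): clear
  midpoint (25/2,15) outside
  → clear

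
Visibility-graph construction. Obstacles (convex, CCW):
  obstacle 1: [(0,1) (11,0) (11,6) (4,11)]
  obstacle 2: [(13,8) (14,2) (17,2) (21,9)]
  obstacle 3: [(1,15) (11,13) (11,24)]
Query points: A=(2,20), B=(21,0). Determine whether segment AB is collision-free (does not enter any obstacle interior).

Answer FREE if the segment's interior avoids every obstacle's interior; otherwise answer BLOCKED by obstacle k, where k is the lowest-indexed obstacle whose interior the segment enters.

BLOCKED by obstacle 2

Obstacle 1 [(0,1) (11,0) (11,6) (4,11)]:
  edge (0,1)–(11,0): clear
  edge (11,0)–(11,6): clear
  edge (11,6)–(4,11): clear
  edge (4,11)–(0,1): clear
  midpoint (23/2,10) outside
  → clear
Obstacle 2 [(13,8) (14,2) (17,2) (21,9)]:
  edge (13,8)–(14,2): clear
  edge (14,2)–(17,2): clear
  edge (17,2)–(21,9): crosses AB
  edge (21,9)–(13,8): crosses AB
  → BLOCKED
Obstacle 3 [(1,15) (11,13) (11,24)]:
  edge (1,15)–(11,13): crosses AB
  edge (11,13)–(11,24): clear
  edge (11,24)–(1,15): crosses AB
  → BLOCKED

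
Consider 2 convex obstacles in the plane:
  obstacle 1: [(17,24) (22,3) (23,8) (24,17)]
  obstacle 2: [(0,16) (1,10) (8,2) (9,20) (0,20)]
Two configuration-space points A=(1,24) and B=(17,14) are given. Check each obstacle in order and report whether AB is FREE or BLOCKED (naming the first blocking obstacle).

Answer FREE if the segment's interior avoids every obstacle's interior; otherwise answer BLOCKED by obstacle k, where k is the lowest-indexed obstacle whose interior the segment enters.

Obstacle 1 [(17,24) (22,3) (23,8) (24,17)]:
  edge (17,24)–(22,3): clear
  edge (22,3)–(23,8): clear
  edge (23,8)–(24,17): clear
  edge (24,17)–(17,24): clear
  midpoint (9,19) outside
  → clear
Obstacle 2 [(0,16) (1,10) (8,2) (9,20) (0,20)]:
  edge (0,16)–(1,10): clear
  edge (1,10)–(8,2): clear
  edge (8,2)–(9,20): crosses AB
  edge (9,20)–(0,20): crosses AB
  edge (0,20)–(0,16): clear
  → BLOCKED

BLOCKED by obstacle 2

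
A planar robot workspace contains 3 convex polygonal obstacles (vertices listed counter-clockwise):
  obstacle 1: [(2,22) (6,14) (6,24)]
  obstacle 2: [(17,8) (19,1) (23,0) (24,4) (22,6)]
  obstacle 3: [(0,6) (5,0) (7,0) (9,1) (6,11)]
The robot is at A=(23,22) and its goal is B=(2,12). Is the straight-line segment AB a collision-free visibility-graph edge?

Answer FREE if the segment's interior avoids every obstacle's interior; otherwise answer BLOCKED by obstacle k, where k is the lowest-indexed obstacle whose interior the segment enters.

FREE

Obstacle 1 [(2,22) (6,14) (6,24)]:
  edge (2,22)–(6,14): clear
  edge (6,14)–(6,24): clear
  edge (6,24)–(2,22): clear
  midpoint (25/2,17) outside
  → clear
Obstacle 2 [(17,8) (19,1) (23,0) (24,4) (22,6)]:
  edge (17,8)–(19,1): clear
  edge (19,1)–(23,0): clear
  edge (23,0)–(24,4): clear
  edge (24,4)–(22,6): clear
  edge (22,6)–(17,8): clear
  midpoint (25/2,17) outside
  → clear
Obstacle 3 [(0,6) (5,0) (7,0) (9,1) (6,11)]:
  edge (0,6)–(5,0): clear
  edge (5,0)–(7,0): clear
  edge (7,0)–(9,1): clear
  edge (9,1)–(6,11): clear
  edge (6,11)–(0,6): clear
  midpoint (25/2,17) outside
  → clear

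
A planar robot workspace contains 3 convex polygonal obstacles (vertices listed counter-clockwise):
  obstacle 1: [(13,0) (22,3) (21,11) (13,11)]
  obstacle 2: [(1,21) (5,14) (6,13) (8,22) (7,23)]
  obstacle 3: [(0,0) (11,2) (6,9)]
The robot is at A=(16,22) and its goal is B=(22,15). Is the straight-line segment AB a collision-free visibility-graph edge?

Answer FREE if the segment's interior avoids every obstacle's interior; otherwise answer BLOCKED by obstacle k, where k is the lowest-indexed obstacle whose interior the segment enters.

Obstacle 1 [(13,0) (22,3) (21,11) (13,11)]:
  edge (13,0)–(22,3): clear
  edge (22,3)–(21,11): clear
  edge (21,11)–(13,11): clear
  edge (13,11)–(13,0): clear
  midpoint (19,37/2) outside
  → clear
Obstacle 2 [(1,21) (5,14) (6,13) (8,22) (7,23)]:
  edge (1,21)–(5,14): clear
  edge (5,14)–(6,13): clear
  edge (6,13)–(8,22): clear
  edge (8,22)–(7,23): clear
  edge (7,23)–(1,21): clear
  midpoint (19,37/2) outside
  → clear
Obstacle 3 [(0,0) (11,2) (6,9)]:
  edge (0,0)–(11,2): clear
  edge (11,2)–(6,9): clear
  edge (6,9)–(0,0): clear
  midpoint (19,37/2) outside
  → clear

FREE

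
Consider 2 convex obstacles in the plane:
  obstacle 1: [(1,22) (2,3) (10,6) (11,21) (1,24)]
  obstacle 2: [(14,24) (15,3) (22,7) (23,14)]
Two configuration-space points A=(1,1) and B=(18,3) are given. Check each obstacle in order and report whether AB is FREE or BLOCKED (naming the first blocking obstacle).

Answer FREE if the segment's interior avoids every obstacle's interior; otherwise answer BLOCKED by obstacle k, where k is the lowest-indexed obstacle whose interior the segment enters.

FREE

Obstacle 1 [(1,22) (2,3) (10,6) (11,21) (1,24)]:
  edge (1,22)–(2,3): clear
  edge (2,3)–(10,6): clear
  edge (10,6)–(11,21): clear
  edge (11,21)–(1,24): clear
  edge (1,24)–(1,22): clear
  midpoint (19/2,2) outside
  → clear
Obstacle 2 [(14,24) (15,3) (22,7) (23,14)]:
  edge (14,24)–(15,3): clear
  edge (15,3)–(22,7): clear
  edge (22,7)–(23,14): clear
  edge (23,14)–(14,24): clear
  midpoint (19/2,2) outside
  → clear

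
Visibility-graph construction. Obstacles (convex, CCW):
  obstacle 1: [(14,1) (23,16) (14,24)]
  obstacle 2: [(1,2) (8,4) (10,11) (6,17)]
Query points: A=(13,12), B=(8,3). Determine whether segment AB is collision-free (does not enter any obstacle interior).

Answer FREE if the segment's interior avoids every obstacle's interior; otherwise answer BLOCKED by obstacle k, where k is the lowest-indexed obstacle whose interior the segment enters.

Obstacle 1 [(14,1) (23,16) (14,24)]:
  edge (14,1)–(23,16): clear
  edge (23,16)–(14,24): clear
  edge (14,24)–(14,1): clear
  midpoint (21/2,15/2) outside
  → clear
Obstacle 2 [(1,2) (8,4) (10,11) (6,17)]:
  edge (1,2)–(8,4): clear
  edge (8,4)–(10,11): clear
  edge (10,11)–(6,17): clear
  edge (6,17)–(1,2): clear
  midpoint (21/2,15/2) outside
  → clear

FREE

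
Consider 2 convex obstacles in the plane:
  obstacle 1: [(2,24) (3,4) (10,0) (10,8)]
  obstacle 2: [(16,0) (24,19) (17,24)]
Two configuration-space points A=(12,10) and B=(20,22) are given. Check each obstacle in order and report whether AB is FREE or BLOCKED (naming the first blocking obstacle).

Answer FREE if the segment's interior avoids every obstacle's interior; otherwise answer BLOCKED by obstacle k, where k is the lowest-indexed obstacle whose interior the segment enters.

Obstacle 1 [(2,24) (3,4) (10,0) (10,8)]:
  edge (2,24)–(3,4): clear
  edge (3,4)–(10,0): clear
  edge (10,0)–(10,8): clear
  edge (10,8)–(2,24): clear
  midpoint (16,16) outside
  → clear
Obstacle 2 [(16,0) (24,19) (17,24)]:
  edge (16,0)–(24,19): clear
  edge (24,19)–(17,24): crosses AB
  edge (17,24)–(16,0): crosses AB
  → BLOCKED

BLOCKED by obstacle 2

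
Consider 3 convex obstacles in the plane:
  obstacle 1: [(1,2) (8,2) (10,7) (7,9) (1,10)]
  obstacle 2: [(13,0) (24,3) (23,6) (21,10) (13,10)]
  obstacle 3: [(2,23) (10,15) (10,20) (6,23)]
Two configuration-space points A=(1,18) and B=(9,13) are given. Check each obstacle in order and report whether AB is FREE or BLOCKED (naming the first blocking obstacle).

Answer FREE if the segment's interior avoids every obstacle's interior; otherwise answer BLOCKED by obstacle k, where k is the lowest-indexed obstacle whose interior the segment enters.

FREE

Obstacle 1 [(1,2) (8,2) (10,7) (7,9) (1,10)]:
  edge (1,2)–(8,2): clear
  edge (8,2)–(10,7): clear
  edge (10,7)–(7,9): clear
  edge (7,9)–(1,10): clear
  edge (1,10)–(1,2): clear
  midpoint (5,31/2) outside
  → clear
Obstacle 2 [(13,0) (24,3) (23,6) (21,10) (13,10)]:
  edge (13,0)–(24,3): clear
  edge (24,3)–(23,6): clear
  edge (23,6)–(21,10): clear
  edge (21,10)–(13,10): clear
  edge (13,10)–(13,0): clear
  midpoint (5,31/2) outside
  → clear
Obstacle 3 [(2,23) (10,15) (10,20) (6,23)]:
  edge (2,23)–(10,15): clear
  edge (10,15)–(10,20): clear
  edge (10,20)–(6,23): clear
  edge (6,23)–(2,23): clear
  midpoint (5,31/2) outside
  → clear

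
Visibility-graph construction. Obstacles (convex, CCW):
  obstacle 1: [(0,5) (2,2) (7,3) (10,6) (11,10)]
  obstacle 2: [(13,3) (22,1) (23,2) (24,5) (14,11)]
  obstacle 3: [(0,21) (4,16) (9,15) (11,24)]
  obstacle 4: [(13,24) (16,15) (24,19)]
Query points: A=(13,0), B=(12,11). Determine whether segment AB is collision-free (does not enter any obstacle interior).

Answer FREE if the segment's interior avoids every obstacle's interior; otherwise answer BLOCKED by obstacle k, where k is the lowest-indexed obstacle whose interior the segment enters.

FREE

Obstacle 1 [(0,5) (2,2) (7,3) (10,6) (11,10)]:
  edge (0,5)–(2,2): clear
  edge (2,2)–(7,3): clear
  edge (7,3)–(10,6): clear
  edge (10,6)–(11,10): clear
  edge (11,10)–(0,5): clear
  midpoint (25/2,11/2) outside
  → clear
Obstacle 2 [(13,3) (22,1) (23,2) (24,5) (14,11)]:
  edge (13,3)–(22,1): clear
  edge (22,1)–(23,2): clear
  edge (23,2)–(24,5): clear
  edge (24,5)–(14,11): clear
  edge (14,11)–(13,3): clear
  midpoint (25/2,11/2) outside
  → clear
Obstacle 3 [(0,21) (4,16) (9,15) (11,24)]:
  edge (0,21)–(4,16): clear
  edge (4,16)–(9,15): clear
  edge (9,15)–(11,24): clear
  edge (11,24)–(0,21): clear
  midpoint (25/2,11/2) outside
  → clear
Obstacle 4 [(13,24) (16,15) (24,19)]:
  edge (13,24)–(16,15): clear
  edge (16,15)–(24,19): clear
  edge (24,19)–(13,24): clear
  midpoint (25/2,11/2) outside
  → clear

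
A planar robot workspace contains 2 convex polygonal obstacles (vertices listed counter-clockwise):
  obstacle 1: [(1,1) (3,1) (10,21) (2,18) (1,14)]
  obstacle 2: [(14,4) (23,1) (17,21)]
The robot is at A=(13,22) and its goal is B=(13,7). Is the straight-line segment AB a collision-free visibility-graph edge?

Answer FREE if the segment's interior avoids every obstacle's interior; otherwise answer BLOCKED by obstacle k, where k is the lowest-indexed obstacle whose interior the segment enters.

Obstacle 1 [(1,1) (3,1) (10,21) (2,18) (1,14)]:
  edge (1,1)–(3,1): clear
  edge (3,1)–(10,21): clear
  edge (10,21)–(2,18): clear
  edge (2,18)–(1,14): clear
  edge (1,14)–(1,1): clear
  midpoint (13,29/2) outside
  → clear
Obstacle 2 [(14,4) (23,1) (17,21)]:
  edge (14,4)–(23,1): clear
  edge (23,1)–(17,21): clear
  edge (17,21)–(14,4): clear
  midpoint (13,29/2) outside
  → clear

FREE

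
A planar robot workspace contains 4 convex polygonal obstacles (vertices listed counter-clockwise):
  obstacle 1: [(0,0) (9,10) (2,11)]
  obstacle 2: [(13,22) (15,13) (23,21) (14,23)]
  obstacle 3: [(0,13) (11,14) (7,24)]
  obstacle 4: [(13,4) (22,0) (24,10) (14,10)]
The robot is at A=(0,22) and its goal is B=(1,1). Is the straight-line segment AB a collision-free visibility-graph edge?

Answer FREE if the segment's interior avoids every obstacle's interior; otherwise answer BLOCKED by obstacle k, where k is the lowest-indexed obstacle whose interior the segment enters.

Obstacle 1 [(0,0) (9,10) (2,11)]:
  edge (0,0)–(9,10): crosses AB
  edge (9,10)–(2,11): clear
  edge (2,11)–(0,0): crosses AB
  → BLOCKED
Obstacle 2 [(13,22) (15,13) (23,21) (14,23)]:
  edge (13,22)–(15,13): clear
  edge (15,13)–(23,21): clear
  edge (23,21)–(14,23): clear
  edge (14,23)–(13,22): clear
  midpoint (1/2,23/2) outside
  → clear
Obstacle 3 [(0,13) (11,14) (7,24)]:
  edge (0,13)–(11,14): crosses AB
  edge (11,14)–(7,24): clear
  edge (7,24)–(0,13): crosses AB
  → BLOCKED
Obstacle 4 [(13,4) (22,0) (24,10) (14,10)]:
  edge (13,4)–(22,0): clear
  edge (22,0)–(24,10): clear
  edge (24,10)–(14,10): clear
  edge (14,10)–(13,4): clear
  midpoint (1/2,23/2) outside
  → clear

BLOCKED by obstacle 1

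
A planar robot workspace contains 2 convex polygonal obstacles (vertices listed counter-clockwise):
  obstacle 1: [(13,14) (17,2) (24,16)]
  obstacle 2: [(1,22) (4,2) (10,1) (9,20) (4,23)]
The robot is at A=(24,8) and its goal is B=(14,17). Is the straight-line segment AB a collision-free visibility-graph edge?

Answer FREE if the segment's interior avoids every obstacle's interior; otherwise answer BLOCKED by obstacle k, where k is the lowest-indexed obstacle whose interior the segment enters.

Obstacle 1 [(13,14) (17,2) (24,16)]:
  edge (13,14)–(17,2): clear
  edge (17,2)–(24,16): crosses AB
  edge (24,16)–(13,14): crosses AB
  → BLOCKED
Obstacle 2 [(1,22) (4,2) (10,1) (9,20) (4,23)]:
  edge (1,22)–(4,2): clear
  edge (4,2)–(10,1): clear
  edge (10,1)–(9,20): clear
  edge (9,20)–(4,23): clear
  edge (4,23)–(1,22): clear
  midpoint (19,25/2) outside
  → clear

BLOCKED by obstacle 1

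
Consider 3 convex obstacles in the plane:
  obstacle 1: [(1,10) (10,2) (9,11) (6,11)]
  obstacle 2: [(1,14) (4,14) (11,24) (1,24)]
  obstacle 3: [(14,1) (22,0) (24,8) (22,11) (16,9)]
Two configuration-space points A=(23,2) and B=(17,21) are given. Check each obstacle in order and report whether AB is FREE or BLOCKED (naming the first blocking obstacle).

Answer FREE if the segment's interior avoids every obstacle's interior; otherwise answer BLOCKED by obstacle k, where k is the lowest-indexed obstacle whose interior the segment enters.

BLOCKED by obstacle 3

Obstacle 1 [(1,10) (10,2) (9,11) (6,11)]:
  edge (1,10)–(10,2): clear
  edge (10,2)–(9,11): clear
  edge (9,11)–(6,11): clear
  edge (6,11)–(1,10): clear
  midpoint (20,23/2) outside
  → clear
Obstacle 2 [(1,14) (4,14) (11,24) (1,24)]:
  edge (1,14)–(4,14): clear
  edge (4,14)–(11,24): clear
  edge (11,24)–(1,24): clear
  edge (1,24)–(1,14): clear
  midpoint (20,23/2) outside
  → clear
Obstacle 3 [(14,1) (22,0) (24,8) (22,11) (16,9)]:
  edge (14,1)–(22,0): clear
  edge (22,0)–(24,8): crosses AB
  edge (24,8)–(22,11): clear
  edge (22,11)–(16,9): crosses AB
  edge (16,9)–(14,1): clear
  → BLOCKED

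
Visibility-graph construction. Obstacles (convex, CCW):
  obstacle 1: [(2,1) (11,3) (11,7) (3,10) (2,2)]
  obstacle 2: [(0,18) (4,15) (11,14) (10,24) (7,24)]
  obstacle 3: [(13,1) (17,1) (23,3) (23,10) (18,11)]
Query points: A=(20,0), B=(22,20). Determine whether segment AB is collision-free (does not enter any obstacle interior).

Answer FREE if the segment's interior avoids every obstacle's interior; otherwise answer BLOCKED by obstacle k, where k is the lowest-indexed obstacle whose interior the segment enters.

BLOCKED by obstacle 3

Obstacle 1 [(2,1) (11,3) (11,7) (3,10) (2,2)]:
  edge (2,1)–(11,3): clear
  edge (11,3)–(11,7): clear
  edge (11,7)–(3,10): clear
  edge (3,10)–(2,2): clear
  edge (2,2)–(2,1): clear
  midpoint (21,10) outside
  → clear
Obstacle 2 [(0,18) (4,15) (11,14) (10,24) (7,24)]:
  edge (0,18)–(4,15): clear
  edge (4,15)–(11,14): clear
  edge (11,14)–(10,24): clear
  edge (10,24)–(7,24): clear
  edge (7,24)–(0,18): clear
  midpoint (21,10) outside
  → clear
Obstacle 3 [(13,1) (17,1) (23,3) (23,10) (18,11)]:
  edge (13,1)–(17,1): clear
  edge (17,1)–(23,3): crosses AB
  edge (23,3)–(23,10): clear
  edge (23,10)–(18,11): crosses AB
  edge (18,11)–(13,1): clear
  → BLOCKED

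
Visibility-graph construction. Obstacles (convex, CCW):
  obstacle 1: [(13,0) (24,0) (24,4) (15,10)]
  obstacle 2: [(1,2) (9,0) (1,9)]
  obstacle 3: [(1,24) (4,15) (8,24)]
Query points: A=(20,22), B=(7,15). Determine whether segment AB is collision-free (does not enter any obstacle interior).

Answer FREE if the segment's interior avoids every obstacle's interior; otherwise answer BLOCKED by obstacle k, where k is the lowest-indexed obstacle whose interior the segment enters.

FREE

Obstacle 1 [(13,0) (24,0) (24,4) (15,10)]:
  edge (13,0)–(24,0): clear
  edge (24,0)–(24,4): clear
  edge (24,4)–(15,10): clear
  edge (15,10)–(13,0): clear
  midpoint (27/2,37/2) outside
  → clear
Obstacle 2 [(1,2) (9,0) (1,9)]:
  edge (1,2)–(9,0): clear
  edge (9,0)–(1,9): clear
  edge (1,9)–(1,2): clear
  midpoint (27/2,37/2) outside
  → clear
Obstacle 3 [(1,24) (4,15) (8,24)]:
  edge (1,24)–(4,15): clear
  edge (4,15)–(8,24): clear
  edge (8,24)–(1,24): clear
  midpoint (27/2,37/2) outside
  → clear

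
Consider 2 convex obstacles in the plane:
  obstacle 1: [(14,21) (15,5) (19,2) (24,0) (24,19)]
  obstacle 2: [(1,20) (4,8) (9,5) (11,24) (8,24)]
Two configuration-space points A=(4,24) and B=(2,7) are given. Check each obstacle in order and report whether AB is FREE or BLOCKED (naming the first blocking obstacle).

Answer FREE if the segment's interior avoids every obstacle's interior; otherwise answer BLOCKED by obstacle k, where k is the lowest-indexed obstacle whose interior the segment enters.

BLOCKED by obstacle 2

Obstacle 1 [(14,21) (15,5) (19,2) (24,0) (24,19)]:
  edge (14,21)–(15,5): clear
  edge (15,5)–(19,2): clear
  edge (19,2)–(24,0): clear
  edge (24,0)–(24,19): clear
  edge (24,19)–(14,21): clear
  midpoint (3,31/2) outside
  → clear
Obstacle 2 [(1,20) (4,8) (9,5) (11,24) (8,24)]:
  edge (1,20)–(4,8): crosses AB
  edge (4,8)–(9,5): clear
  edge (9,5)–(11,24): clear
  edge (11,24)–(8,24): clear
  edge (8,24)–(1,20): crosses AB
  → BLOCKED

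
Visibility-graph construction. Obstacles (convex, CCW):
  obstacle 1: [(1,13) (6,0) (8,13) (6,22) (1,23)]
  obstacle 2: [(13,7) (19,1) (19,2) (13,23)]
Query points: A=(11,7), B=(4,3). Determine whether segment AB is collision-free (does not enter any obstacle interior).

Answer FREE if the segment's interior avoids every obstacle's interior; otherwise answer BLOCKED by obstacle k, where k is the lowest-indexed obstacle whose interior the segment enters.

Obstacle 1 [(1,13) (6,0) (8,13) (6,22) (1,23)]:
  edge (1,13)–(6,0): crosses AB
  edge (6,0)–(8,13): crosses AB
  edge (8,13)–(6,22): clear
  edge (6,22)–(1,23): clear
  edge (1,23)–(1,13): clear
  → BLOCKED
Obstacle 2 [(13,7) (19,1) (19,2) (13,23)]:
  edge (13,7)–(19,1): clear
  edge (19,1)–(19,2): clear
  edge (19,2)–(13,23): clear
  edge (13,23)–(13,7): clear
  midpoint (15/2,5) outside
  → clear

BLOCKED by obstacle 1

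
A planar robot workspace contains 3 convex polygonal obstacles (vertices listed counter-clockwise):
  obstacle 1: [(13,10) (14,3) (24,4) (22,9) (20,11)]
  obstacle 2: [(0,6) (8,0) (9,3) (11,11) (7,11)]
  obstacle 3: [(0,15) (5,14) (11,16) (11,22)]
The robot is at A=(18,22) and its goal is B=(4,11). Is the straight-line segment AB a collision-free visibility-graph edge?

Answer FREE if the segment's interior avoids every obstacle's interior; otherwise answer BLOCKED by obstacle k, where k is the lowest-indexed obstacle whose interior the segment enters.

Obstacle 1 [(13,10) (14,3) (24,4) (22,9) (20,11)]:
  edge (13,10)–(14,3): clear
  edge (14,3)–(24,4): clear
  edge (24,4)–(22,9): clear
  edge (22,9)–(20,11): clear
  edge (20,11)–(13,10): clear
  midpoint (11,33/2) outside
  → clear
Obstacle 2 [(0,6) (8,0) (9,3) (11,11) (7,11)]:
  edge (0,6)–(8,0): clear
  edge (8,0)–(9,3): clear
  edge (9,3)–(11,11): clear
  edge (11,11)–(7,11): clear
  edge (7,11)–(0,6): clear
  midpoint (11,33/2) outside
  → clear
Obstacle 3 [(0,15) (5,14) (11,16) (11,22)]:
  edge (0,15)–(5,14): clear
  edge (5,14)–(11,16): crosses AB
  edge (11,16)–(11,22): crosses AB
  edge (11,22)–(0,15): clear
  → BLOCKED

BLOCKED by obstacle 3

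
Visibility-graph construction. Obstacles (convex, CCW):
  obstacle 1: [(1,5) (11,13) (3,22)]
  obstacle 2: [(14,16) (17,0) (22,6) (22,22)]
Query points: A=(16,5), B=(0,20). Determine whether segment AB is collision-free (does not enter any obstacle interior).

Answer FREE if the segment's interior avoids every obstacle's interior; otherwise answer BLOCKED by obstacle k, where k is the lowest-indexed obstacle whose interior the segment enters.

Obstacle 1 [(1,5) (11,13) (3,22)]:
  edge (1,5)–(11,13): crosses AB
  edge (11,13)–(3,22): clear
  edge (3,22)–(1,5): crosses AB
  → BLOCKED
Obstacle 2 [(14,16) (17,0) (22,6) (22,22)]:
  edge (14,16)–(17,0): clear
  edge (17,0)–(22,6): clear
  edge (22,6)–(22,22): clear
  edge (22,22)–(14,16): clear
  midpoint (8,25/2) outside
  → clear

BLOCKED by obstacle 1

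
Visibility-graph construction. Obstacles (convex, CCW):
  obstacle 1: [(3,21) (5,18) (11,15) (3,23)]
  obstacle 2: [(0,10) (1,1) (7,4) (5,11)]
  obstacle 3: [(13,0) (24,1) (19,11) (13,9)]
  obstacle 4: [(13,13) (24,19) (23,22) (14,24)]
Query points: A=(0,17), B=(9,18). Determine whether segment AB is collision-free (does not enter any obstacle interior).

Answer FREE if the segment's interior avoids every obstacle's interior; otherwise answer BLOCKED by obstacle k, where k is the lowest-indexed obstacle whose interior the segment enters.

BLOCKED by obstacle 1

Obstacle 1 [(3,21) (5,18) (11,15) (3,23)]:
  edge (3,21)–(5,18): clear
  edge (5,18)–(11,15): crosses AB
  edge (11,15)–(3,23): crosses AB
  edge (3,23)–(3,21): clear
  → BLOCKED
Obstacle 2 [(0,10) (1,1) (7,4) (5,11)]:
  edge (0,10)–(1,1): clear
  edge (1,1)–(7,4): clear
  edge (7,4)–(5,11): clear
  edge (5,11)–(0,10): clear
  midpoint (9/2,35/2) outside
  → clear
Obstacle 3 [(13,0) (24,1) (19,11) (13,9)]:
  edge (13,0)–(24,1): clear
  edge (24,1)–(19,11): clear
  edge (19,11)–(13,9): clear
  edge (13,9)–(13,0): clear
  midpoint (9/2,35/2) outside
  → clear
Obstacle 4 [(13,13) (24,19) (23,22) (14,24)]:
  edge (13,13)–(24,19): clear
  edge (24,19)–(23,22): clear
  edge (23,22)–(14,24): clear
  edge (14,24)–(13,13): clear
  midpoint (9/2,35/2) outside
  → clear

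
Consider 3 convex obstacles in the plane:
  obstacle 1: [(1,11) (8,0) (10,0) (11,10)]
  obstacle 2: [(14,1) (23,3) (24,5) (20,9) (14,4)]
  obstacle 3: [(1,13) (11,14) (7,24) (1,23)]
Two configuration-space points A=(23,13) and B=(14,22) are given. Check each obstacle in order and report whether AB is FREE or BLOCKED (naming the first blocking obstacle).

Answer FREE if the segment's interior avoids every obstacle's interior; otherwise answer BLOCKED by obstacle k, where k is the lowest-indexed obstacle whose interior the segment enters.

FREE

Obstacle 1 [(1,11) (8,0) (10,0) (11,10)]:
  edge (1,11)–(8,0): clear
  edge (8,0)–(10,0): clear
  edge (10,0)–(11,10): clear
  edge (11,10)–(1,11): clear
  midpoint (37/2,35/2) outside
  → clear
Obstacle 2 [(14,1) (23,3) (24,5) (20,9) (14,4)]:
  edge (14,1)–(23,3): clear
  edge (23,3)–(24,5): clear
  edge (24,5)–(20,9): clear
  edge (20,9)–(14,4): clear
  edge (14,4)–(14,1): clear
  midpoint (37/2,35/2) outside
  → clear
Obstacle 3 [(1,13) (11,14) (7,24) (1,23)]:
  edge (1,13)–(11,14): clear
  edge (11,14)–(7,24): clear
  edge (7,24)–(1,23): clear
  edge (1,23)–(1,13): clear
  midpoint (37/2,35/2) outside
  → clear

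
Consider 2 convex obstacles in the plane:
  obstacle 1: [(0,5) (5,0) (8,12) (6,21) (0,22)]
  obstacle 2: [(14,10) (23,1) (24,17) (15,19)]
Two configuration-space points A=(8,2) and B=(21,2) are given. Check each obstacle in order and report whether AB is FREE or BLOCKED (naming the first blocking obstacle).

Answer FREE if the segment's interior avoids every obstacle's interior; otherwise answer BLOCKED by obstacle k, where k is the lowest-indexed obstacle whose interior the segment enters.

Obstacle 1 [(0,5) (5,0) (8,12) (6,21) (0,22)]:
  edge (0,5)–(5,0): clear
  edge (5,0)–(8,12): clear
  edge (8,12)–(6,21): clear
  edge (6,21)–(0,22): clear
  edge (0,22)–(0,5): clear
  midpoint (29/2,2) outside
  → clear
Obstacle 2 [(14,10) (23,1) (24,17) (15,19)]:
  edge (14,10)–(23,1): clear
  edge (23,1)–(24,17): clear
  edge (24,17)–(15,19): clear
  edge (15,19)–(14,10): clear
  midpoint (29/2,2) outside
  → clear

FREE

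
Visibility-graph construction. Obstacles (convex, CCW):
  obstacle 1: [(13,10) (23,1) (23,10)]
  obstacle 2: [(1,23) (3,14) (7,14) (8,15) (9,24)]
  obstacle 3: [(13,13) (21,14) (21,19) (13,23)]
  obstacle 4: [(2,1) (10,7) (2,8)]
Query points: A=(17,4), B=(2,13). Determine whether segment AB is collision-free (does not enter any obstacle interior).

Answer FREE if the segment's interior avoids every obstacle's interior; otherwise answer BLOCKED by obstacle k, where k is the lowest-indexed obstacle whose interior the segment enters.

Obstacle 1 [(13,10) (23,1) (23,10)]:
  edge (13,10)–(23,1): clear
  edge (23,1)–(23,10): clear
  edge (23,10)–(13,10): clear
  midpoint (19/2,17/2) outside
  → clear
Obstacle 2 [(1,23) (3,14) (7,14) (8,15) (9,24)]:
  edge (1,23)–(3,14): clear
  edge (3,14)–(7,14): clear
  edge (7,14)–(8,15): clear
  edge (8,15)–(9,24): clear
  edge (9,24)–(1,23): clear
  midpoint (19/2,17/2) outside
  → clear
Obstacle 3 [(13,13) (21,14) (21,19) (13,23)]:
  edge (13,13)–(21,14): clear
  edge (21,14)–(21,19): clear
  edge (21,19)–(13,23): clear
  edge (13,23)–(13,13): clear
  midpoint (19/2,17/2) outside
  → clear
Obstacle 4 [(2,1) (10,7) (2,8)]:
  edge (2,1)–(10,7): clear
  edge (10,7)–(2,8): clear
  edge (2,8)–(2,1): clear
  midpoint (19/2,17/2) outside
  → clear

FREE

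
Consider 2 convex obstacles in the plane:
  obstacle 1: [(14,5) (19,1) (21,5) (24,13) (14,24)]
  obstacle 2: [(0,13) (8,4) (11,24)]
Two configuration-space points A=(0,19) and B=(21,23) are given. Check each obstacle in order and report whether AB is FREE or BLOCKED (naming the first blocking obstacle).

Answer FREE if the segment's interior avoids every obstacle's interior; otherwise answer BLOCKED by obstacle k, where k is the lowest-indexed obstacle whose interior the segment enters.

BLOCKED by obstacle 1

Obstacle 1 [(14,5) (19,1) (21,5) (24,13) (14,24)]:
  edge (14,5)–(19,1): clear
  edge (19,1)–(21,5): clear
  edge (21,5)–(24,13): clear
  edge (24,13)–(14,24): crosses AB
  edge (14,24)–(14,5): crosses AB
  → BLOCKED
Obstacle 2 [(0,13) (8,4) (11,24)]:
  edge (0,13)–(8,4): clear
  edge (8,4)–(11,24): crosses AB
  edge (11,24)–(0,13): crosses AB
  → BLOCKED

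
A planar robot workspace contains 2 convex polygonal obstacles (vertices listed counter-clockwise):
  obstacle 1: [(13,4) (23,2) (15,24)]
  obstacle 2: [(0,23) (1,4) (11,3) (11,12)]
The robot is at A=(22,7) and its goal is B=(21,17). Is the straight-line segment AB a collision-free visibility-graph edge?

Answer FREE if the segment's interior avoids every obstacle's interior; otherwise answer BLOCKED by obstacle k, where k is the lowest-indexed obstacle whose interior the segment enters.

FREE

Obstacle 1 [(13,4) (23,2) (15,24)]:
  edge (13,4)–(23,2): clear
  edge (23,2)–(15,24): clear
  edge (15,24)–(13,4): clear
  midpoint (43/2,12) outside
  → clear
Obstacle 2 [(0,23) (1,4) (11,3) (11,12)]:
  edge (0,23)–(1,4): clear
  edge (1,4)–(11,3): clear
  edge (11,3)–(11,12): clear
  edge (11,12)–(0,23): clear
  midpoint (43/2,12) outside
  → clear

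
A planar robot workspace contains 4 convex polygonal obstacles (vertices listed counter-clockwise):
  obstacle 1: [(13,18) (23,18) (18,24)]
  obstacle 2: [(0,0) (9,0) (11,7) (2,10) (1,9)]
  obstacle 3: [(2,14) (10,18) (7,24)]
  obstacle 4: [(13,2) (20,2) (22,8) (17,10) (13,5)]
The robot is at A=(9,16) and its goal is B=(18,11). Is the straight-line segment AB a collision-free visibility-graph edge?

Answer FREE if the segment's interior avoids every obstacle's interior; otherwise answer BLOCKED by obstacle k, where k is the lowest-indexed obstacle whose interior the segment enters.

Obstacle 1 [(13,18) (23,18) (18,24)]:
  edge (13,18)–(23,18): clear
  edge (23,18)–(18,24): clear
  edge (18,24)–(13,18): clear
  midpoint (27/2,27/2) outside
  → clear
Obstacle 2 [(0,0) (9,0) (11,7) (2,10) (1,9)]:
  edge (0,0)–(9,0): clear
  edge (9,0)–(11,7): clear
  edge (11,7)–(2,10): clear
  edge (2,10)–(1,9): clear
  edge (1,9)–(0,0): clear
  midpoint (27/2,27/2) outside
  → clear
Obstacle 3 [(2,14) (10,18) (7,24)]:
  edge (2,14)–(10,18): clear
  edge (10,18)–(7,24): clear
  edge (7,24)–(2,14): clear
  midpoint (27/2,27/2) outside
  → clear
Obstacle 4 [(13,2) (20,2) (22,8) (17,10) (13,5)]:
  edge (13,2)–(20,2): clear
  edge (20,2)–(22,8): clear
  edge (22,8)–(17,10): clear
  edge (17,10)–(13,5): clear
  edge (13,5)–(13,2): clear
  midpoint (27/2,27/2) outside
  → clear

FREE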